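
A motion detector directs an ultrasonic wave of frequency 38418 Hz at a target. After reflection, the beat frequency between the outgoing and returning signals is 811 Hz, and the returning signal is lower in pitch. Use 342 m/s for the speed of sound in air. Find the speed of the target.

Double Doppler shift off a moving reflector: f₂ = f₀ · (v + u)/(v − u) (u > 0 toward emitter).
Returning signal is lower, so f₂ = f₀ − Δf = 38418 − 811 = 37607 Hz.
Rearranging, u = v · (f₂ − f₀)/(f₂ + f₀) = 342 × -811/76025 ≈ -3.6 m/s.
So the target is moving at 3.6 m/s away from the emitter.

3.6 m/s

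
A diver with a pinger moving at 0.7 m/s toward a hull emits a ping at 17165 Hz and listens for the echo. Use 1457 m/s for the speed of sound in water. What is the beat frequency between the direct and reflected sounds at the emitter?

16.5 Hz

The hull receives the sound from a moving source: f₁ = f₀ · v/(v − v_e) = 17165 × 1457/1456.3 ≈ 17173.25 Hz.
On the return leg the diver with a pinger is a moving observer: f₂ = f₁ · (v + v_e)/v = 17173.25 × 1457.7/1457 ≈ 17181.50 Hz.
Beat against the emitted tone: |f₂ − f₀| = 2v_e·f₀/(v − v_e) = 2 × 0.7 × 17165/1456.3 ≈ 16.5 Hz.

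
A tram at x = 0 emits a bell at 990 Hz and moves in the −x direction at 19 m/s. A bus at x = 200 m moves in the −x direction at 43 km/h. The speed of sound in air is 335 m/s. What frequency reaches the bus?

970 Hz

43 km/h = 11.94 m/s.
The observer lies on the +x side, so the source is heading away from the observer and the observer is heading toward the source.
With source receding and observer approaching, f' = f · (v + v_o)/(v + v_s).
f' = 990 × (335 + 11.94)/(335 + 19) = 990 × 346.94/354 ≈ 970 Hz.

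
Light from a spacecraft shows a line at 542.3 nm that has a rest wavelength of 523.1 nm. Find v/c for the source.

λ'/λ₀ = 1.0367 > 1 (redshift), so the source is receding.
λ'/λ₀ = √((1 + β)/(1 − β)) for a receding source ⇒ β = (r² − 1)/(r² + 1) with r = λ'/λ₀.
β = (1.0748 − 1)/(1.0748 + 1) ≈ 0.036.

0.036c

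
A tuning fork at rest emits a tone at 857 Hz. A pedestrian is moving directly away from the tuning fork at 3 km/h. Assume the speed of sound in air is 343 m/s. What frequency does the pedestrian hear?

3 km/h = 0.8333 m/s.
Moving observer, stationary source: f' = f · (v − v_o)/v.
f' = 857 × (343 − 0.8333)/343 = 857 × 342.17/343 ≈ 855 Hz.

855 Hz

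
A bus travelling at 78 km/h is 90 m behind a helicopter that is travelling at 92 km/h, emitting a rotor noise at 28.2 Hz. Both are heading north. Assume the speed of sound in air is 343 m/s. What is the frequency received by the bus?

27.9 Hz

92 km/h = 25.56 m/s; 78 km/h = 21.67 m/s.
The bus is behind, so the helicopter is moving away from it while the bus is moving toward the helicopter.
Both move, so f' = f · (v + v_o)/(v + v_s).
f' = 28.2 × (343 + 21.67)/(343 + 25.56) = 28.2 × 364.67/368.56 ≈ 27.9 Hz.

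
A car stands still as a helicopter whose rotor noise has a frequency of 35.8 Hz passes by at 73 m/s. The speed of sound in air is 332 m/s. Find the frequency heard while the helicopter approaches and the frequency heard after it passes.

45.9 Hz approaching; 29.3 Hz receding

Approaching: f₁ = f · v/(v − v_s) = 35.8 × 332/259 ≈ 45.9 Hz.
Receding: f₂ = f · v/(v + v_s) = 35.8 × 332/405 ≈ 29.3 Hz.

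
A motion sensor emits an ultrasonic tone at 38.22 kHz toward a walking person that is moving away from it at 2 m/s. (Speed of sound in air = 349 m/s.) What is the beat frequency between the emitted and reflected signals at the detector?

The walking person first receives the wave as a moving observer: f₁ = f₀ · (v − u)/v = 38.22 × (349 − 2)/349 ≈ 38.001 kHz.
The reflection then acts as a moving source: f₂ = f₁ · v/(v + u) ≈ 37.784 kHz.
Beat frequency (with f₀ = 38220 Hz): |f₂ − f₀| = 2u·f₀/(v + u) = 2 × 2 × 38220/351 ≈ 436 Hz.

436 Hz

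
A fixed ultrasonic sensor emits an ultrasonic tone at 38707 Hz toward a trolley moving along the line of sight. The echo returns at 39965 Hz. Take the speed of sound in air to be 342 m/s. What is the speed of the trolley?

5.5 m/s

Double Doppler shift off a moving reflector: f₂ = f₀ · (v + u)/(v − u) (u > 0 toward emitter).
Rearranging, u = v · (f₂ − f₀)/(f₂ + f₀) = 342 × 1258/78672 ≈ 5.5 m/s.
So the trolley is moving at 5.5 m/s toward the emitter.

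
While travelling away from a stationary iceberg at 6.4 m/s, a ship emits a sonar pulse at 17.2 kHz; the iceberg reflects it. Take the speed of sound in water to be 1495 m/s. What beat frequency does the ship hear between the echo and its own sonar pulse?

147 Hz

The iceberg receives the sound from a moving source: f₁ = f₀ · v/(v + v_e) = 17.2 × 1495/1501.4 ≈ 17.1267 kHz.
On the return leg the ship is a moving observer: f₂ = f₁ · (v − v_e)/v = 17.1267 × 1488.6/1495 ≈ 17.0534 kHz.
Beat against the emitted tone (with f₀ = 17200 Hz): |f₂ − f₀| = 2v_e·f₀/(v + v_e) = 2 × 6.4 × 17200/1501.4 ≈ 147 Hz.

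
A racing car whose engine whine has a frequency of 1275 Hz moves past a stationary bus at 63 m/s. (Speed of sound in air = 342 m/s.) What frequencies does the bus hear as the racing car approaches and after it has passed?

1563 Hz approaching; 1077 Hz receding

Approaching: f₁ = f · v/(v − v_s) = 1275 × 342/279 ≈ 1563 Hz.
Receding: f₂ = f · v/(v + v_s) = 1275 × 342/405 ≈ 1077 Hz.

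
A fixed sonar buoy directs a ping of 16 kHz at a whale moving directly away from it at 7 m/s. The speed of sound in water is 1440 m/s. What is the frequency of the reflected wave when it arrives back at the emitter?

15.85 kHz

At the whale (a moving observer), f₁ = f₀ · (v − u)/v = 16 × 1433/1440 ≈ 15.92 kHz.
The reflection then acts as a moving source: f₂ = f₁ · v/(v + u) ≈ 15.85 kHz.
Equivalently f₂ = f₀ · (v − u)/(v + u).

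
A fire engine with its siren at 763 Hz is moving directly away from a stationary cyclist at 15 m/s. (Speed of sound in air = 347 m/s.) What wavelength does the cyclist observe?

With the source moving away from a stationary observer, f' = f · v/(v + v_s).
f' = 763 × 347/(347 + 15) ≈ 731 Hz.
λ' = v/f' = 347/731.384 ≈ 47.4 cm.

47.4 cm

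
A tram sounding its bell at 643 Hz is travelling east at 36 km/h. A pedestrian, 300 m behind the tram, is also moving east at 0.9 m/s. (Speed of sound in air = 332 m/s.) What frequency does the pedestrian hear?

626 Hz

36 km/h = 10 m/s.
The pedestrian is behind, so the tram is moving away from it while the pedestrian is moving toward the tram.
General Doppler shift: f' = f · (v + v_o)/(v + v_s).
f' = 643 × (332 + 0.9)/(332 + 10) = 643 × 332.9/342 ≈ 626 Hz.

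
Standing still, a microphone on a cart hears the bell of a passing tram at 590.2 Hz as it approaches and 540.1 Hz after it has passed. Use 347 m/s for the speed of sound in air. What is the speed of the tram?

f₁/f₂ = (v + v_s)/(v − v_s), so v_s = v · (f₁ − f₂)/(f₁ + f₂).
v_s = 347 × (590.2 − 540.1)/(590.2 + 540.1) = 347 × 50.1/1130.3 ≈ 15.4 m/s.

15.4 m/s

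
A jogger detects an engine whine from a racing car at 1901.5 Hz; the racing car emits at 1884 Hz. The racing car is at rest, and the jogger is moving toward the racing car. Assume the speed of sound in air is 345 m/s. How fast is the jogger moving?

3.2 m/s

f' = f · (v + v_o)/v ⇒ v_o = v · |f'/f − 1|.
v_o = 345 × |1901.5/1884 − 1| = 345 × 0.009289 ≈ 3.2 m/s.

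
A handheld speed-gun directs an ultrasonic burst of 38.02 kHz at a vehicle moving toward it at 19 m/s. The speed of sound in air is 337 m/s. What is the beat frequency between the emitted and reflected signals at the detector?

4543 Hz

At the vehicle (a moving observer), f₁ = f₀ · (v + u)/v = 38.02 × 356/337 ≈ 40.16 kHz.
On reflection it acts as a source moving toward the stationary detector: f₂ = f₁ · v/(v − u) = 40.16 × 337/318 ≈ 42.56 kHz.
Equivalently f₂ = f₀ · (v + u)/(v − u).
Beat frequency (with f₀ = 38020 Hz): |f₂ − f₀| = 2u·f₀/(v − u) = 2 × 19 × 38020/318 ≈ 4543 Hz.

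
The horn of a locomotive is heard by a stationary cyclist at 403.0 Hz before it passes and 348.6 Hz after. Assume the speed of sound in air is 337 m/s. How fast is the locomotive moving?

24.4 m/s

f₁/f₂ = (v + v_s)/(v − v_s), so v_s = v · (f₁ − f₂)/(f₁ + f₂).
v_s = 337 × (403.0 − 348.6)/(403.0 + 348.6) = 337 × 54.4/751.6 ≈ 24.4 m/s.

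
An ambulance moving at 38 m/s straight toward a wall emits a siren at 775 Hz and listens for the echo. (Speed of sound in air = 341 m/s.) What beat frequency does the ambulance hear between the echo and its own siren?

194 Hz

The wall receives the sound from a moving source: f₁ = f₀ · v/(v − v_e) = 775 × 341/303 ≈ 872.2 Hz.
On the return leg the ambulance is a moving observer: f₂ = f₁ · (v + v_e)/v = 872.2 × 379/341 ≈ 969.4 Hz.
Beat against the emitted tone: |f₂ − f₀| = 2v_e·f₀/(v − v_e) = 2 × 38 × 775/303 ≈ 194 Hz.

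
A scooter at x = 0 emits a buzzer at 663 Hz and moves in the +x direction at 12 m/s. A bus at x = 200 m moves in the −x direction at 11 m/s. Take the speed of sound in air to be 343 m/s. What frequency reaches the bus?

The observer lies on the +x side, so the source is heading toward the observer and the observer is heading toward the source.
Both move, so f' = f · (v + v_o)/(v − v_s).
f' = 663 × (343 + 11)/(343 − 12) = 663 × 354/331 ≈ 709 Hz.

709 Hz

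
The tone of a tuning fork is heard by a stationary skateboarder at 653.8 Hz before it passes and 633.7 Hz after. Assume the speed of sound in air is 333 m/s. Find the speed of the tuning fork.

5.2 m/s

f₁/f₂ = (v + v_s)/(v − v_s), so v_s = v · (f₁ − f₂)/(f₁ + f₂).
v_s = 333 × (653.8 − 633.7)/(653.8 + 633.7) = 333 × 20.1/1287.5 ≈ 5.2 m/s.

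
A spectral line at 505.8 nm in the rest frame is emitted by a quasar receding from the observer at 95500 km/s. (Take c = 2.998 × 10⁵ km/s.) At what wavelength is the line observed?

β = v/c = 95500/299800 = 0.3185.
Relativistic Doppler for wavelength: λ' = λ₀ · √((1 + β)/(1 − β)).
λ' = 505.8 × √(1.3185/0.6815) = 505.8 × 1.39101 ≈ 703.6 nm.

703.6 nm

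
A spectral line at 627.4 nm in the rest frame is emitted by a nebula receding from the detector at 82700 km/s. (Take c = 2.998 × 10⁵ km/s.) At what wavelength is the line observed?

832.8 nm

β = v/c = 82700/299800 = 0.2759.
Relativistic Doppler for wavelength: λ' = λ₀ · √((1 + β)/(1 − β)).
λ' = 627.4 × √(1.2759/0.7241) = 627.4 × 1.32735 ≈ 832.8 nm.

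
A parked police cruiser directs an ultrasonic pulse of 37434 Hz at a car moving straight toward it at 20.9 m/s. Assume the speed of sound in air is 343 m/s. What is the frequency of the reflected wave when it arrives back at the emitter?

The car first receives the wave as a moving observer: f₁ = f₀ · (v + u)/v = 37434 × (343 + 20.9)/343 ≈ 39715 Hz.
On reflection it acts as a source moving toward the stationary detector: f₂ = f₁ · v/(v − u) = 39715 × 343/322.1 ≈ 42292 Hz.
Equivalently f₂ = f₀ · (v + u)/(v − u).

42292 Hz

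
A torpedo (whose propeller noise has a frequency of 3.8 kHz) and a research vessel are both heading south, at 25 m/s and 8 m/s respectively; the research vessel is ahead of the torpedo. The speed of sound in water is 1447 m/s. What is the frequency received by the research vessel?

3.85 kHz

The research vessel is ahead, so the torpedo is moving toward it while the research vessel is moving away from the torpedo.
Both move, so f' = f · (v − v_o)/(v − v_s).
f' = 3.8 × (1447 − 8)/(1447 − 25) = 3.8 × 1439/1422 ≈ 3.85 kHz.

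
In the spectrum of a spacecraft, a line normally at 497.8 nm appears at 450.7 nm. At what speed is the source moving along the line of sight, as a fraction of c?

0.099

λ'/λ₀ = 0.9054 < 1 (blueshift), so the source is approaching.
λ'/λ₀ = √((1 − β)/(1 + β)) for an approaching source ⇒ β = (1 − r²)/(1 + r²) with r = λ'/λ₀.
β = (1 − 0.8197)/(1 + 0.8197) ≈ 0.099.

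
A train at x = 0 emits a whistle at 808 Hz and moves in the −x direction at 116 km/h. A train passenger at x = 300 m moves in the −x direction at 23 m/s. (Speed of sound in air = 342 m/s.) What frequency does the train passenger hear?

788 Hz

116 km/h = 32.22 m/s.
The observer lies on the +x side, so the source is heading away from the observer and the observer is heading toward the source.
Both move, so f' = f · (v + v_o)/(v + v_s).
f' = 808 × (342 + 23)/(342 + 32.22) = 808 × 365/374.22 ≈ 788 Hz.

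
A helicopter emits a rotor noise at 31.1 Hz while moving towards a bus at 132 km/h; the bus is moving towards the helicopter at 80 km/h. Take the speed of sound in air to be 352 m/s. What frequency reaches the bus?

132 km/h = 36.67 m/s; 80 km/h = 22.22 m/s.
With source approaching and observer approaching, f' = f · (v + v_o)/(v − v_s).
f' = 31.1 × (352 + 22.22)/(352 − 36.67) = 31.1 × 374.22/315.33 ≈ 36.9 Hz.

36.9 Hz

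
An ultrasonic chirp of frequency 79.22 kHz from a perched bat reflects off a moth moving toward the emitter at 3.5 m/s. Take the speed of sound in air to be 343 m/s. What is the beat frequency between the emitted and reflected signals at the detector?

The moth first receives the wave as a moving observer: f₁ = f₀ · (v + u)/v = 79.22 × (343 + 3.5)/343 ≈ 80.028 kHz.
The reflection then acts as a moving source: f₂ = f₁ · v/(v − u) ≈ 80.853 kHz.
Equivalently f₂ = f₀ · (v + u)/(v − u).
Beat frequency (with f₀ = 79220 Hz): |f₂ − f₀| = 2u·f₀/(v − u) = 2 × 3.5 × 79220/339.5 ≈ 1633 Hz.

1633 Hz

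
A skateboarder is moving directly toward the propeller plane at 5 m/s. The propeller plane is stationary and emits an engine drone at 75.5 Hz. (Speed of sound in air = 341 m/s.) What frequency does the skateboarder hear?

Only the observer moves, toward the source, so f' = f · (v + v_o)/v.
f' = 75.5 × (341 + 5)/341 = 75.5 × 346/341 ≈ 77 Hz.

77 Hz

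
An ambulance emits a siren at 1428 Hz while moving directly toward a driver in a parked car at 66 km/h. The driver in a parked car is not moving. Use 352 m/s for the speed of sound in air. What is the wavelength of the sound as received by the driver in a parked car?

23.4 cm

66 km/h = 18.33 m/s.
With the source moving toward a stationary observer, f' = f · v/(v − v_s).
f' = 1428 × 352/(352 − 18.33) ≈ 1506 Hz.
λ' = v/f' = 352/1506.46 ≈ 23.4 cm.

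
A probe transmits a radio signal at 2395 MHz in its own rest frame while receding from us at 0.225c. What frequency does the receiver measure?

1905.0 MHz

Relativistic Doppler for frequency: f' = f₀ · √((1 − β)/(1 + β)).
f' = 2395 × √(0.7750/1.2250) = 2395 × 0.79539 ≈ 1905.0 MHz.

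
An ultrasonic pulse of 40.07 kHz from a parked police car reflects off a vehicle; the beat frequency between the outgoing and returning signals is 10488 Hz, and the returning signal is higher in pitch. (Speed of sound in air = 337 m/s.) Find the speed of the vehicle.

Double Doppler shift off a moving reflector: f₂ = f₀ · (v + u)/(v − u) (u > 0 toward emitter).
Returning signal is higher, so f₂ = f₀ + Δf = 40070 + 10488 = 50558 Hz.
Rearranging, u = v · (f₂ − f₀)/(f₂ + f₀) = 337 × 10488/90628 ≈ 39 m/s.
So the vehicle is moving at 39 m/s toward the emitter.

39 m/s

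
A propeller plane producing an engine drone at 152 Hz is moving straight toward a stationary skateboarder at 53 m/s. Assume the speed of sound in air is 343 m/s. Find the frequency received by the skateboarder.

180 Hz

Moving source, stationary observer: f' = f · v/(v − v_s) since the source is approaching.
f' = 152 × 343/(343 − 53) = 152 × 343/290 ≈ 180 Hz.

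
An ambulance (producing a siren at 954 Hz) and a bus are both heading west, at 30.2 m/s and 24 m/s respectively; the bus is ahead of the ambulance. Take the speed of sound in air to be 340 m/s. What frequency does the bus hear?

The bus is ahead, so the ambulance is moving toward it while the bus is moving away from the ambulance.
General Doppler shift: f' = f · (v − v_o)/(v − v_s).
f' = 954 × (340 − 24)/(340 − 30.2) = 954 × 316/309.8 ≈ 973 Hz.

973 Hz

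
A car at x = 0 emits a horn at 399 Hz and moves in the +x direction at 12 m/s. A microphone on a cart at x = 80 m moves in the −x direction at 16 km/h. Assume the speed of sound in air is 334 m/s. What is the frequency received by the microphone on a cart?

419 Hz

16 km/h = 4.444 m/s.
The observer lies on the +x side, so the source is heading toward the observer and the observer is heading toward the source.
Both move, so f' = f · (v + v_o)/(v − v_s).
f' = 399 × (334 + 4.444)/(334 − 12) = 399 × 338.44/322 ≈ 419 Hz.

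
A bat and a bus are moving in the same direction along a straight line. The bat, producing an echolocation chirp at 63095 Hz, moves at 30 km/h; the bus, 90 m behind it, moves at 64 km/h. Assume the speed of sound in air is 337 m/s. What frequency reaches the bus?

64821 Hz

30 km/h = 8.333 m/s; 64 km/h = 17.78 m/s.
The bus is behind, so the bat is moving away from it while the bus is moving toward the bat.
Both move, so f' = f · (v + v_o)/(v + v_s).
f' = 63095 × (337 + 17.78)/(337 + 8.333) = 63095 × 354.78/345.33 ≈ 64821 Hz.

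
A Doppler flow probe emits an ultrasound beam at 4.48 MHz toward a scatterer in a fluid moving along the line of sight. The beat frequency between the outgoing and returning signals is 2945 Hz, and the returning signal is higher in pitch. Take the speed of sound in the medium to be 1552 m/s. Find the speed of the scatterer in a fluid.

Double Doppler shift off a moving reflector: f₂ = f₀ · (v + u)/(v − u) (u > 0 toward emitter).
Returning signal is higher, so f₂ = f₀ + Δf = 4480000 + 2945 = 4482945 Hz.
Rearranging, u = v · (f₂ − f₀)/(f₂ + f₀) = 1552 × 2945/8962945 ≈ 0.51 m/s.
So the scatterer in a fluid is moving at 0.51 m/s toward the emitter.

0.51 m/s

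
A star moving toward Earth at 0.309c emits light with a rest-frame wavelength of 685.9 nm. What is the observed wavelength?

498.3 nm

Relativistic Doppler for wavelength: λ' = λ₀ · √((1 − β)/(1 + β)).
λ' = 685.9 × √(0.6910/1.3090) = 685.9 × 0.72656 ≈ 498.3 nm.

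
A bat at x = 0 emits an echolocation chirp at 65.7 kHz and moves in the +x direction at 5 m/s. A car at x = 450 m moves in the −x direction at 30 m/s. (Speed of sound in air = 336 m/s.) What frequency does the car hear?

The observer lies on the +x side, so the source is heading toward the observer and the observer is heading toward the source.
Both move, so f' = f · (v + v_o)/(v − v_s).
f' = 65.7 × (336 + 30)/(336 − 5) = 65.7 × 366/331 ≈ 72.6 kHz.

72.6 kHz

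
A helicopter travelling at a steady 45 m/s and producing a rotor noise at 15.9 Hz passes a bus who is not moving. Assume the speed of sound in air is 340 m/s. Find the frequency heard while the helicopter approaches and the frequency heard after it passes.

18.3 Hz approaching; 14.0 Hz receding

Approaching: f₁ = f · v/(v − v_s) = 15.9 × 340/295 ≈ 18.3 Hz.
Receding: f₂ = f · v/(v + v_s) = 15.9 × 340/385 ≈ 14.0 Hz.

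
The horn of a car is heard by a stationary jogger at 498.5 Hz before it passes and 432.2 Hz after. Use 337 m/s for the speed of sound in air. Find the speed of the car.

24.0 m/s

f₁/f₂ = (v + v_s)/(v − v_s), so v_s = v · (f₁ − f₂)/(f₁ + f₂).
v_s = 337 × (498.5 − 432.2)/(498.5 + 432.2) = 337 × 66.3/930.7 ≈ 24.0 m/s.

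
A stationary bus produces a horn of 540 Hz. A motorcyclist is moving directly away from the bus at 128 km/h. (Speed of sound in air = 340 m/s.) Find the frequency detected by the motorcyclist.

484 Hz

128 km/h = 35.56 m/s.
Moving observer, stationary source: f' = f · (v − v_o)/v.
f' = 540 × (340 − 35.56)/340 = 540 × 304.44/340 ≈ 484 Hz.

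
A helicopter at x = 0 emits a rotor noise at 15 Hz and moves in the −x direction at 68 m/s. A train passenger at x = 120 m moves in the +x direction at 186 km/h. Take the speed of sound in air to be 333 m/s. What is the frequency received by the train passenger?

10.5 Hz

186 km/h = 51.67 m/s.
The observer lies on the +x side, so the source is heading away from the observer and the observer is heading away from the source.
With source receding and observer receding, f' = f · (v − v_o)/(v + v_s).
f' = 15 × (333 − 51.67)/(333 + 68) = 15 × 281.33/401 ≈ 10.5 Hz.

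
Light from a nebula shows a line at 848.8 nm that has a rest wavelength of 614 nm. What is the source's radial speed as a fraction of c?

0.313

λ'/λ₀ = 1.3824 > 1 (redshift), so the source is receding.
λ'/λ₀ = √((1 + β)/(1 − β)) for a receding source ⇒ β = (r² − 1)/(r² + 1) with r = λ'/λ₀.
β = (1.9111 − 1)/(1.9111 + 1) ≈ 0.313.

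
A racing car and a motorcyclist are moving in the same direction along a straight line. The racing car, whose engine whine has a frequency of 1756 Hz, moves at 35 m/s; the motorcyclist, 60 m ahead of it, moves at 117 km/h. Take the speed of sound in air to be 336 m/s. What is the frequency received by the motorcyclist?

1771 Hz

117 km/h = 32.5 m/s.
The motorcyclist is ahead, so the racing car is moving toward it while the motorcyclist is moving away from the racing car.
With source approaching and observer receding, f' = f · (v − v_o)/(v − v_s).
f' = 1756 × (336 − 32.5)/(336 − 35) = 1756 × 303.5/301 ≈ 1771 Hz.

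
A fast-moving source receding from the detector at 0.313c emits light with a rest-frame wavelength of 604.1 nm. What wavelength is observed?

835.1 nm

Relativistic Doppler for wavelength: λ' = λ₀ · √((1 + β)/(1 − β)).
λ' = 604.1 × √(1.3130/0.6870) = 604.1 × 1.38246 ≈ 835.1 nm.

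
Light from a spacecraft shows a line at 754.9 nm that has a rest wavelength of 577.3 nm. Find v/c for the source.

λ'/λ₀ = 1.3076 > 1 (redshift), so the source is receding.
λ'/λ₀ = √((1 + β)/(1 − β)) for a receding source ⇒ β = (r² − 1)/(r² + 1) with r = λ'/λ₀.
β = (1.7099 − 1)/(1.7099 + 1) ≈ 0.262.

0.262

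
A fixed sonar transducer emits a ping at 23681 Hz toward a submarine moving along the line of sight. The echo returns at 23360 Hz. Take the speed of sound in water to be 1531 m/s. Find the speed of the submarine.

Double Doppler shift off a moving reflector: f₂ = f₀ · (v + u)/(v − u) (u > 0 toward emitter).
Rearranging, u = v · (f₂ − f₀)/(f₂ + f₀) = 1531 × -321/47041 ≈ -10.4 m/s.
So the submarine is moving at 10.4 m/s away from the emitter.

10.4 m/s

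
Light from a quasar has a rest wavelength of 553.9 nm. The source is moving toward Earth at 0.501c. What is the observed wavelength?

Relativistic Doppler for wavelength: λ' = λ₀ · √((1 − β)/(1 + β)).
λ' = 553.9 × √(0.4990/1.5010) = 553.9 × 0.57658 ≈ 319.4 nm.

319.4 nm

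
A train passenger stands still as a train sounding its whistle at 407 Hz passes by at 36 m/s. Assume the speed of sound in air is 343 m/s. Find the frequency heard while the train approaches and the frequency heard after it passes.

Approaching: f₁ = f · v/(v − v_s) = 407 × 343/307 ≈ 455 Hz.
Receding: f₂ = f · v/(v + v_s) = 407 × 343/379 ≈ 368 Hz.

455 Hz approaching; 368 Hz receding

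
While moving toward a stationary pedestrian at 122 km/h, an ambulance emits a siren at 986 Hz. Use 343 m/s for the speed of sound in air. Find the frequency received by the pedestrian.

122 km/h = 33.89 m/s.
Moving source, stationary observer: f' = f · v/(v − v_s) since the source is approaching.
f' = 986 × 343/(343 − 33.89) = 986 × 343/309.1 ≈ 1094 Hz.

1094 Hz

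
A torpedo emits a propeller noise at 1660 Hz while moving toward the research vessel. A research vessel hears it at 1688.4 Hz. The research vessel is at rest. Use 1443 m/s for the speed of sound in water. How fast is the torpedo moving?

f' = f · v/(v − v_s) ⇒ v_s = v · |1 − f/f'|.
v_s = 1443 × |1 − 1660/1688.4| = 1443 × 0.01682 ≈ 24.3 m/s.

24.3 m/s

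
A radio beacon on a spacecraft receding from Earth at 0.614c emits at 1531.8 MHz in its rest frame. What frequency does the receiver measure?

Relativistic Doppler for frequency: f' = f₀ · √((1 − β)/(1 + β)).
f' = 1531.8 × √(0.3860/1.6140) = 1531.8 × 0.48904 ≈ 749.1 MHz.

749.1 MHz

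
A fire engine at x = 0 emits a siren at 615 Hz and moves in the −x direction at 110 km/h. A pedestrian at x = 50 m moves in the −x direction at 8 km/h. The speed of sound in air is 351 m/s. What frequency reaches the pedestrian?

110 km/h = 30.56 m/s; 8 km/h = 2.222 m/s.
The observer lies on the +x side, so the source is heading away from the observer and the observer is heading toward the source.
Both move, so f' = f · (v + v_o)/(v + v_s).
f' = 615 × (351 + 2.222)/(351 + 30.56) = 615 × 353.22/381.56 ≈ 569 Hz.

569 Hz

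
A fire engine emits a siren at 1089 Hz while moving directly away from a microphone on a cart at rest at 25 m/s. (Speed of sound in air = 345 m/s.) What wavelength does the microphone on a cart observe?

Moving source, stationary observer: f' = f · v/(v + v_s) since the source is receding.
f' = 1089 × 345/(345 + 25) ≈ 1015 Hz.
λ' = v/f' = 345/1015.42 ≈ 34.0 cm.

34.0 cm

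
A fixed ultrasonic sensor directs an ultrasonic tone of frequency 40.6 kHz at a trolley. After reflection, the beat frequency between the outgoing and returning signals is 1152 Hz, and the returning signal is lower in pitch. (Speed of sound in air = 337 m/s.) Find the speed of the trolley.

Double Doppler shift off a moving reflector: f₂ = f₀ · (v + u)/(v − u) (u > 0 toward emitter).
Returning signal is lower, so f₂ = f₀ − Δf = 40600 − 1152 = 39448 Hz.
Rearranging, u = v · (f₂ − f₀)/(f₂ + f₀) = 337 × -1152/80048 ≈ -4.8 m/s.
So the trolley is moving at 4.8 m/s away from the emitter.

4.8 m/s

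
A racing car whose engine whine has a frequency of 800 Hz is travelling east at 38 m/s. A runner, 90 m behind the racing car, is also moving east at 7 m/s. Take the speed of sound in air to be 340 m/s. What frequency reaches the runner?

734 Hz

The runner is behind, so the racing car is moving away from it while the runner is moving toward the racing car.
Both move, so f' = f · (v + v_o)/(v + v_s).
f' = 800 × (340 + 7)/(340 + 38) = 800 × 347/378 ≈ 734 Hz.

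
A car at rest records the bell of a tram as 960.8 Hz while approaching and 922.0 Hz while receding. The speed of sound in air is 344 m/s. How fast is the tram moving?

f₁/f₂ = (v + v_s)/(v − v_s), so v_s = v · (f₁ − f₂)/(f₁ + f₂).
v_s = 344 × (960.8 − 922.0)/(960.8 + 922.0) = 344 × 38.8/1882.8 ≈ 7.1 m/s.

7.1 m/s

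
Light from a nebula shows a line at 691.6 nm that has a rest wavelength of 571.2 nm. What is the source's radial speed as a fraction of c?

λ'/λ₀ = 1.2108 > 1 (redshift), so the source is receding.
λ'/λ₀ = √((1 + β)/(1 − β)) for a receding source ⇒ β = (r² − 1)/(r² + 1) with r = λ'/λ₀.
β = (1.4660 − 1)/(1.4660 + 1) ≈ 0.189.

0.189c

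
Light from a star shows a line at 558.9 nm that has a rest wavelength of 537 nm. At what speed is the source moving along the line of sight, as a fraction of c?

0.040c

λ'/λ₀ = 1.0408 > 1 (redshift), so the source is receding.
λ'/λ₀ = √((1 + β)/(1 − β)) for a receding source ⇒ β = (r² − 1)/(r² + 1) with r = λ'/λ₀.
β = (1.0832 − 1)/(1.0832 + 1) ≈ 0.040.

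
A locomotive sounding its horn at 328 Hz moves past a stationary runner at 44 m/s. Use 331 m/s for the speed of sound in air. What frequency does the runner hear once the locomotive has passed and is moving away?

Receding: f₂ = f · v/(v + v_s) = 328 × 331/375 ≈ 290 Hz.

290 Hz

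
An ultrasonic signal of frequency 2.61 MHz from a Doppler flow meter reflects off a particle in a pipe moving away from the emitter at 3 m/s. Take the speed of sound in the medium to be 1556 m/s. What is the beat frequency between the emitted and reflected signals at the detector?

The particle in a pipe first receives the wave as a moving observer: f₁ = f₀ · (v − u)/v = 2.61 × (1556 − 3)/1556 ≈ 2.60497 MHz.
On reflection it acts as a source moving away from the stationary detector: f₂ = f₁ · v/(v + u) = 2.60497 × 1556/1559 ≈ 2.59996 MHz.
Equivalently f₂ = f₀ · (v − u)/(v + u).
Beat frequency (with f₀ = 2610000 Hz): |f₂ − f₀| = 2u·f₀/(v + u) = 2 × 3 × 2610000/1559 ≈ 10045 Hz.

10045 Hz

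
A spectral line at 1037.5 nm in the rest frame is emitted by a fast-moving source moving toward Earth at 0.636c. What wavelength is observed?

Relativistic Doppler for wavelength: λ' = λ₀ · √((1 − β)/(1 + β)).
λ' = 1037.5 × √(0.3640/1.6360) = 1037.5 × 0.47169 ≈ 489.4 nm.

489.4 nm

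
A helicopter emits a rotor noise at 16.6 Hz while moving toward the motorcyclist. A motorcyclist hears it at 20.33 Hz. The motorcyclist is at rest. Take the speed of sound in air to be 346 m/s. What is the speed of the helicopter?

f' = f · v/(v − v_s) ⇒ v_s = v · |1 − f/f'|.
v_s = 346 × |1 − 16.6/20.33| = 346 × 0.1835 ≈ 63 m/s.

63 m/s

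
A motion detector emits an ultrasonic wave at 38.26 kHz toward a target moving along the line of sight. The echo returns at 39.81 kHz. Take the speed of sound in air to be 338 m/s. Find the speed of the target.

6.7 m/s

Double Doppler shift off a moving reflector: f₂ = f₀ · (v + u)/(v − u) (u > 0 toward emitter).
Rearranging, u = v · (f₂ − f₀)/(f₂ + f₀) = 338 × 1.55/78.07 ≈ 6.7 m/s.
So the target is moving at 6.7 m/s toward the emitter.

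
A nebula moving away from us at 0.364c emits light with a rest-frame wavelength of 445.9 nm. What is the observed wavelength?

Relativistic Doppler for wavelength: λ' = λ₀ · √((1 + β)/(1 − β)).
λ' = 445.9 × √(1.3640/0.6360) = 445.9 × 1.46446 ≈ 653.0 nm.

653.0 nm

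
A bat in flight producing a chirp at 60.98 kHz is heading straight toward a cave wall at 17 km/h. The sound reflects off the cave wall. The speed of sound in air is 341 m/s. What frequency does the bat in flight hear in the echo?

62.7 kHz

17 km/h = 4.722 m/s.
The cave wall receives the sound from a moving source: f₁ = f₀ · v/(v − v_e) = 60.98 × 341/336.28 ≈ 61.8 kHz.
On the return leg the bat in flight is a moving observer: f₂ = f₁ · (v + v_e)/v = 61.8 × 345.72/341 ≈ 62.7 kHz.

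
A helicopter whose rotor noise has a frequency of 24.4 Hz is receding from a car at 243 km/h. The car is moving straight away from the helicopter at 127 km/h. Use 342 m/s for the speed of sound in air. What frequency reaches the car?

243 km/h = 67.5 m/s; 127 km/h = 35.28 m/s.
General Doppler shift: f' = f · (v − v_o)/(v + v_s).
f' = 24.4 × (342 − 35.28)/(342 + 67.5) = 24.4 × 306.72/409.5 ≈ 18.3 Hz.

18.3 Hz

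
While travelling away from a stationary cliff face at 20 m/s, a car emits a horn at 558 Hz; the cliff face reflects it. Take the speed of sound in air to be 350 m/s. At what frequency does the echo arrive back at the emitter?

The cliff face receives the sound from a moving source: f₁ = f₀ · v/(v + v_e) = 558 × 350/370 ≈ 528 Hz.
On the return leg the car is a moving observer: f₂ = f₁ · (v − v_e)/v = 528 × 330/350 ≈ 498 Hz.

498 Hz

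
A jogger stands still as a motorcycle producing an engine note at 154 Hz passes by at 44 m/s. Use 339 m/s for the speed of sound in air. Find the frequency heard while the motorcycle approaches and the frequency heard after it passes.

Approaching: f₁ = f · v/(v − v_s) = 154 × 339/295 ≈ 177 Hz.
Receding: f₂ = f · v/(v + v_s) = 154 × 339/383 ≈ 136 Hz.

177 Hz approaching; 136 Hz receding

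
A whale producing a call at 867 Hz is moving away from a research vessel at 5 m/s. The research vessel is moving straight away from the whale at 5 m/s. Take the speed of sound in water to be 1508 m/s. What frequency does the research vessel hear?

Both move, so f' = f · (v − v_o)/(v + v_s).
f' = 867 × (1508 − 5)/(1508 + 5) = 867 × 1503/1513 ≈ 861 Hz.

861 Hz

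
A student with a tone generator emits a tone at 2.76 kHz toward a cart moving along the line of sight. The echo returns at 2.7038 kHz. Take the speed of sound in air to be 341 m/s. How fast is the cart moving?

3.5 m/s

Double Doppler shift off a moving reflector: f₂ = f₀ · (v + u)/(v − u) (u > 0 toward emitter).
Rearranging, u = v · (f₂ − f₀)/(f₂ + f₀) = 341 × -0.0562/5.4638 ≈ -3.5 m/s.
So the cart is moving at 3.5 m/s away from the emitter.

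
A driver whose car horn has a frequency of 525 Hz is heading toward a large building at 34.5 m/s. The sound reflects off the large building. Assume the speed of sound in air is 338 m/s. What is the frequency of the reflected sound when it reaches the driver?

644 Hz

The large building receives the sound from a moving source: f₁ = f₀ · v/(v − v_e) = 525 × 338/303.5 ≈ 585 Hz.
On the return leg the driver is a moving observer: f₂ = f₁ · (v + v_e)/v = 585 × 372.5/338 ≈ 644 Hz.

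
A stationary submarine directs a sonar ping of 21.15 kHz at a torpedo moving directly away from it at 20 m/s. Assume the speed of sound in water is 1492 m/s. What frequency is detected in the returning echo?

20.6 kHz

The torpedo first receives the wave as a moving observer: f₁ = f₀ · (v − u)/v = 21.15 × (1492 − 20)/1492 ≈ 20.9 kHz.
The reflection then acts as a moving source: f₂ = f₁ · v/(v + u) ≈ 20.6 kHz.
Equivalently f₂ = f₀ · (v − u)/(v + u).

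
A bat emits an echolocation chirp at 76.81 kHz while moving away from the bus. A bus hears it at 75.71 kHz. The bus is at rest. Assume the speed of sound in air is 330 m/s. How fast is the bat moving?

f' = f · v/(v + v_s) ⇒ v_s = v · |1 − f/f'|.
v_s = 330 × |1 − 76.81/75.71| = 330 × 0.01453 ≈ 4.8 m/s.

4.8 m/s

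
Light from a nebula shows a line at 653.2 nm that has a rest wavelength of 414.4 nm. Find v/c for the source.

λ'/λ₀ = 1.5763 > 1 (redshift), so the source is receding.
λ'/λ₀ = √((1 + β)/(1 − β)) for a receding source ⇒ β = (r² − 1)/(r² + 1) with r = λ'/λ₀.
β = (2.4846 − 1)/(2.4846 + 1) ≈ 0.426.

0.426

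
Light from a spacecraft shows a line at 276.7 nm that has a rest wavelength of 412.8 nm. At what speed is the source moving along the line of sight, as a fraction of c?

0.380

λ'/λ₀ = 0.6703 < 1 (blueshift), so the source is approaching.
λ'/λ₀ = √((1 − β)/(1 + β)) for an approaching source ⇒ β = (1 − r²)/(1 + r²) with r = λ'/λ₀.
β = (1 − 0.4493)/(1 + 0.4493) ≈ 0.380.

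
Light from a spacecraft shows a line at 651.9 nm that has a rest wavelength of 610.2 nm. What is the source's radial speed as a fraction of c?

0.066

λ'/λ₀ = 1.0683 > 1 (redshift), so the source is receding.
λ'/λ₀ = √((1 + β)/(1 − β)) for a receding source ⇒ β = (r² − 1)/(r² + 1) with r = λ'/λ₀.
β = (1.1413 − 1)/(1.1413 + 1) ≈ 0.066.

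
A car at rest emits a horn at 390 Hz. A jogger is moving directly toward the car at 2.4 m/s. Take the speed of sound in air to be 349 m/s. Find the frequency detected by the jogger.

393 Hz

Only the observer moves, toward the source, so f' = f · (v + v_o)/v.
f' = 390 × (349 + 2.4)/349 = 390 × 351.4/349 ≈ 393 Hz.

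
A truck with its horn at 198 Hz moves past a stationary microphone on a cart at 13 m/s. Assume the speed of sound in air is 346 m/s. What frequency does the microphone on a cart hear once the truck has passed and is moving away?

Receding: f₂ = f · v/(v + v_s) = 198 × 346/359 ≈ 191 Hz.

191 Hz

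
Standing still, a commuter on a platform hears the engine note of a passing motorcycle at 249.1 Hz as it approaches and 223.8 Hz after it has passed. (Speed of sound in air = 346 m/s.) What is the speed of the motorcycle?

f₁/f₂ = (v + v_s)/(v − v_s), so v_s = v · (f₁ − f₂)/(f₁ + f₂).
v_s = 346 × (249.1 − 223.8)/(249.1 + 223.8) = 346 × 25.3/472.9 ≈ 18.5 m/s.

18.5 m/s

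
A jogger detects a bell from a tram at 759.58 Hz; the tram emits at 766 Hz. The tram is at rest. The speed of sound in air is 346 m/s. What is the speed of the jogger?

f' < f, so the jogger is receding.
f' = f · (v − v_o)/v ⇒ v_o = v · |f'/f − 1|.
v_o = 346 × |759.58/766 − 1| = 346 × 0.008381 ≈ 2.90 m/s.

2.90 m/s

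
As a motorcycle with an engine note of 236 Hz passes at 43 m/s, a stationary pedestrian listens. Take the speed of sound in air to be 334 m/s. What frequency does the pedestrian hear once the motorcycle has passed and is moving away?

Receding: f₂ = f · v/(v + v_s) = 236 × 334/377 ≈ 209 Hz.

209 Hz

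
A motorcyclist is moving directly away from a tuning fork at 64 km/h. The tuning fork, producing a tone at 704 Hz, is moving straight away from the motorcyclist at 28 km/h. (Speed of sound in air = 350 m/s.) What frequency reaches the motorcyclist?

654 Hz

28 km/h = 7.778 m/s; 64 km/h = 17.78 m/s.
General Doppler shift: f' = f · (v − v_o)/(v + v_s).
f' = 704 × (350 − 17.78)/(350 + 7.778) = 704 × 332.22/357.78 ≈ 654 Hz.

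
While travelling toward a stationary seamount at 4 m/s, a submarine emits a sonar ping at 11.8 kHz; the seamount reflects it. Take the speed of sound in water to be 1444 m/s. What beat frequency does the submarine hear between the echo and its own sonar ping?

The seamount receives the sound from a moving source: f₁ = f₀ · v/(v − v_e) = 11.8 × 1444/1440 ≈ 11.8328 kHz.
On the return leg the submarine is a moving observer: f₂ = f₁ · (v + v_e)/v = 11.8328 × 1448/1444 ≈ 11.8656 kHz.
Equivalently f₂ = f₀ · (v + v_e)/(v − v_e).
Beat against the emitted tone (with f₀ = 11800 Hz): |f₂ − f₀| = 2v_e·f₀/(v − v_e) = 2 × 4 × 11800/1440 ≈ 66 Hz.

66 Hz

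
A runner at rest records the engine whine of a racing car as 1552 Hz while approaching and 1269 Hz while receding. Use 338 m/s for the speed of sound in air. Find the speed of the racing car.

34 m/s

f₁/f₂ = (v + v_s)/(v − v_s), so v_s = v · (f₁ − f₂)/(f₁ + f₂).
v_s = 338 × (1552 − 1269)/(1552 + 1269) = 338 × 283/2821 ≈ 34 m/s.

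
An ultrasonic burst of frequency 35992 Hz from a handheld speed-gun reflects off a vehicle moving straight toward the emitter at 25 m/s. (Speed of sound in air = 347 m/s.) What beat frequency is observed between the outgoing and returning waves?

5589 Hz

The vehicle first receives the wave as a moving observer: f₁ = f₀ · (v + u)/v = 35992 × (347 + 25)/347 ≈ 38585 Hz.
The reflection then acts as a moving source: f₂ = f₁ · v/(v − u) ≈ 41581 Hz.
Beat frequency: |f₂ − f₀| = 2u·f₀/(v − u) = 2 × 25 × 35992/322 ≈ 5589 Hz.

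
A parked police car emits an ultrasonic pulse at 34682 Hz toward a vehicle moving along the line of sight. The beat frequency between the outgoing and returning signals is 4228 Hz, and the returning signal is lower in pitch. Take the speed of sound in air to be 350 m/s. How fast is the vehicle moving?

22.7 m/s

Double Doppler shift off a moving reflector: f₂ = f₀ · (v + u)/(v − u) (u > 0 toward emitter).
Returning signal is lower, so f₂ = f₀ − Δf = 34682 − 4228 = 30454 Hz.
Rearranging, u = v · (f₂ − f₀)/(f₂ + f₀) = 350 × -4228/65136 ≈ -22.7 m/s.
So the vehicle is moving at 22.7 m/s away from the emitter.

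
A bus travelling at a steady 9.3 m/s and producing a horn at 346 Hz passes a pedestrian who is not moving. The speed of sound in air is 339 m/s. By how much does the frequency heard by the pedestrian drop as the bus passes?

19.0 Hz

Approaching: f₁ = f · v/(v − v_s) = 346 × 339/329.7 ≈ 355.8 Hz.
Receding: f₂ = f · v/(v + v_s) = 346 × 339/348.3 ≈ 336.8 Hz.
Drop: f₁ − f₂ = 2f·v·v_s/(v² − v_s²) = 2 × 346 × 339 × 9.3/(339² − 9.3²) ≈ 19.0 Hz.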